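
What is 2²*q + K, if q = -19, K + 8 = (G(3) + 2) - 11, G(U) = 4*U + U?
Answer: -78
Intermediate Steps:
G(U) = 5*U
K = -2 (K = -8 + ((5*3 + 2) - 11) = -8 + ((15 + 2) - 11) = -8 + (17 - 11) = -8 + 6 = -2)
2²*q + K = 2²*(-19) - 2 = 4*(-19) - 2 = -76 - 2 = -78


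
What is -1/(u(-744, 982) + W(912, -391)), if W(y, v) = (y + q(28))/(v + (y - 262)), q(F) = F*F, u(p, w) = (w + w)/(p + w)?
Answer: -4403/65166 ≈ -0.067566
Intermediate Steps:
u(p, w) = 2*w/(p + w) (u(p, w) = (2*w)/(p + w) = 2*w/(p + w))
q(F) = F²
W(y, v) = (784 + y)/(-262 + v + y) (W(y, v) = (y + 28²)/(v + (y - 262)) = (y + 784)/(v + (-262 + y)) = (784 + y)/(-262 + v + y))
-1/(u(-744, 982) + W(912, -391)) = -1/(2*982/(-744 + 982) + (784 + 912)/(-262 - 391 + 912)) = -1/(2*982/238 + 1696/259) = -1/(2*982*(1/238) + (1/259)*1696) = -1/(982/119 + 1696/259) = -1/65166/4403 = -1*4403/65166 = -4403/65166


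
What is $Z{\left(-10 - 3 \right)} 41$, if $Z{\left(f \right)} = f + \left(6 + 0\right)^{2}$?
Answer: $943$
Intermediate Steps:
$Z{\left(f \right)} = 36 + f$ ($Z{\left(f \right)} = f + 6^{2} = f + 36 = 36 + f$)
$Z{\left(-10 - 3 \right)} 41 = \left(36 - 13\right) 41 = 23 \cdot 41 = 943$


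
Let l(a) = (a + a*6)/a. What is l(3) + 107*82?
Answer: 8781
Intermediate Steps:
l(a) = 7 (l(a) = (a + 6*a)/a = (7*a)/a = 7)
l(3) + 107*82 = 7 + 107*82 = 7 + 8774 = 8781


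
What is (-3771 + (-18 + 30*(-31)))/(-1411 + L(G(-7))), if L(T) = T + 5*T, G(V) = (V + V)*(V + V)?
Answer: 4719/235 ≈ 20.081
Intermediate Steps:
G(V) = 4*V² (G(V) = (2*V)*(2*V) = 4*V²)
L(T) = 6*T
(-3771 + (-18 + 30*(-31)))/(-1411 + L(G(-7))) = (-3771 + (-18 + 30*(-31)))/(-1411 + 6*(4*(-7)²)) = (-3771 + (-18 - 930))/(-1411 + 6*(4*49)) = (-3771 - 948)/(-1411 + 6*196) = -4719/(-1411 + 1176) = -4719/(-235) = -4719*(-1/235) = 4719/235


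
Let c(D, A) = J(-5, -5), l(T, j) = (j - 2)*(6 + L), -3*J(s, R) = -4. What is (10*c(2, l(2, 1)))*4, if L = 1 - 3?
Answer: 160/3 ≈ 53.333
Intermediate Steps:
J(s, R) = 4/3 (J(s, R) = -⅓*(-4) = 4/3)
L = -2
l(T, j) = -8 + 4*j (l(T, j) = (j - 2)*(6 - 2) = (-2 + j)*4 = -8 + 4*j)
c(D, A) = 4/3
(10*c(2, l(2, 1)))*4 = (10*(4/3))*4 = (40/3)*4 = 160/3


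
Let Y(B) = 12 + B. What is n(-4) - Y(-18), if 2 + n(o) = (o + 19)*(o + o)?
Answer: -116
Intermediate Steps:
n(o) = -2 + 2*o*(19 + o) (n(o) = -2 + (o + 19)*(o + o) = -2 + (19 + o)*(2*o) = -2 + 2*o*(19 + o))
n(-4) - Y(-18) = (-2 + 2*(-4)² + 38*(-4)) - (12 - 18) = (-2 + 2*16 - 152) - 1*(-6) = (-2 + 32 - 152) + 6 = -122 + 6 = -116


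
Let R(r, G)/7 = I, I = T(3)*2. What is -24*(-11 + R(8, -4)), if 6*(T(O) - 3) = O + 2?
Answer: -1024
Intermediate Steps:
T(O) = 10/3 + O/6 (T(O) = 3 + (O + 2)/6 = 3 + (2 + O)/6 = 3 + (⅓ + O/6) = 10/3 + O/6)
I = 23/3 (I = (10/3 + (⅙)*3)*2 = (10/3 + ½)*2 = (23/6)*2 = 23/3 ≈ 7.6667)
R(r, G) = 161/3 (R(r, G) = 7*(23/3) = 161/3)
-24*(-11 + R(8, -4)) = -24*(-11 + 161/3) = -24*128/3 = -1024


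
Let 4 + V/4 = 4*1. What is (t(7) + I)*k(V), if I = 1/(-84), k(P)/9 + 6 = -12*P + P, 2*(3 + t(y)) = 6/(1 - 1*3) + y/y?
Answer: 3033/14 ≈ 216.64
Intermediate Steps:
t(y) = -4 (t(y) = -3 + (6/(1 - 1*3) + y/y)/2 = -3 + (6/(1 - 3) + 1)/2 = -3 + (6/(-2) + 1)/2 = -3 + (6*(-1/2) + 1)/2 = -3 + (-3 + 1)/2 = -3 + (1/2)*(-2) = -3 - 1 = -4)
V = 0 (V = -16 + 4*(4*1) = -16 + 4*4 = -16 + 16 = 0)
k(P) = -54 - 99*P (k(P) = -54 + 9*(-12*P + P) = -54 + 9*(-11*P) = -54 - 99*P)
I = -1/84 ≈ -0.011905
(t(7) + I)*k(V) = (-4 - 1/84)*(-54 - 99*0) = -337*(-54 + 0)/84 = -337/84*(-54) = 3033/14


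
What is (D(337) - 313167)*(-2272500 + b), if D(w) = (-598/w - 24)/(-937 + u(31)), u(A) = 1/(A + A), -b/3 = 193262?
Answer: 406681366330561830/455287 ≈ 8.9324e+11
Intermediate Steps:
b = -579786 (b = -3*193262 = -579786)
u(A) = 1/(2*A)
D(w) = 1488/58093 + 37076/(58093*w) (D(w) = (-598/w - 24)/(-937 + (½)/31) = (-24 - 598/w)/(-937 + (½)*(1/31)) = (-24 - 598/w)/(-937 + 1/62) = (-24 - 598/w)/(-58093/62) = (-24 - 598/w)*(-62/58093) = 1488/58093 + 37076/(58093*w))
(D(337) - 313167)*(-2272500 + b) = ((124/58093)*(299 + 12*337)/337 - 313167)*(-2272500 - 579786) = ((124/58093)*(1/337)*(299 + 4044) - 313167)*(-2852286) = ((124/58093)*(1/337)*4343 - 313167)*(-2852286) = (12524/455287 - 313167)*(-2852286) = -142580851405/455287*(-2852286) = 406681366330561830/455287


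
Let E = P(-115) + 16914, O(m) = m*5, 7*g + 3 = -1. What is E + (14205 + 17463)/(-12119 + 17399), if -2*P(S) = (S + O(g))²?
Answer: 215057651/21560 ≈ 9974.8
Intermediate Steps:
g = -4/7 (g = -3/7 + (⅐)*(-1) = -3/7 - ⅐ = -4/7 ≈ -0.57143)
O(m) = 5*m
P(S) = -(-20/7 + S)²/2 (P(S) = -(S + 5*(-4/7))²/2 = -(S - 20/7)²/2 = -(-20/7 + S)²/2)
E = 976947/98 (E = -(-20 + 7*(-115))²/98 + 16914 = -(-20 - 805)²/98 + 16914 = -1/98*(-825)² + 16914 = -1/98*680625 + 16914 = -680625/98 + 16914 = 976947/98 ≈ 9968.8)
E + (14205 + 17463)/(-12119 + 17399) = 976947/98 + (14205 + 17463)/(-12119 + 17399) = 976947/98 + 31668/5280 = 976947/98 + 31668*(1/5280) = 976947/98 + 2639/440 = 215057651/21560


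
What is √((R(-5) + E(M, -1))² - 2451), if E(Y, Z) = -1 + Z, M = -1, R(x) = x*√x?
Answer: 2*√(-643 + 5*I*√5) ≈ 0.44089 + 50.717*I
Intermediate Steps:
R(x) = x^(3/2)
√((R(-5) + E(M, -1))² - 2451) = √(((-5)^(3/2) + (-1 - 1))² - 2451) = √((-5*I*√5 - 2)² - 2451) = √((-2 - 5*I*√5)² - 2451) = √(-2451 + (-2 - 5*I*√5)²)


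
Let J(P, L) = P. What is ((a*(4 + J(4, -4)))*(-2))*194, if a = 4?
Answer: -12416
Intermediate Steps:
((a*(4 + J(4, -4)))*(-2))*194 = ((4*(4 + 4))*(-2))*194 = ((4*8)*(-2))*194 = (32*(-2))*194 = -64*194 = -12416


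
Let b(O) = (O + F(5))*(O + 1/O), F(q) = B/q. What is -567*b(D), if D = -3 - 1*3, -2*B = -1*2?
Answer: -202797/10 ≈ -20280.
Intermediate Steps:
B = 1 (B = -(-1)*2/2 = -1/2*(-2) = 1)
D = -6 (D = -3 - 3 = -6)
F(q) = 1/q
b(O) = (1/5 + O)*(O + 1/O) (b(O) = (O + 1/5)*(O + 1/O) = (1/5 + O)*(O + 1/O))
-567*b(D) = -567*(1 + (-6)**2 + (1/5)*(-6) + (1/5)/(-6)) = -567*(1 + 36 - 6/5 + (1/5)*(-1/6)) = -567*(1 + 36 - 6/5 - 1/30) = -567*1073/30 = -202797/10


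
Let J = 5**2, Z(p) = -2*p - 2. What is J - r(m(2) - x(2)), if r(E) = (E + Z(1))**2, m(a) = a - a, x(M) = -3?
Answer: 24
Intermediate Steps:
m(a) = 0
Z(p) = -2 - 2*p
r(E) = (-4 + E)**2 (r(E) = (E + (-2 - 2*1))**2 = (E + (-2 - 2))**2 = (E - 4)**2 = (-4 + E)**2)
J = 25
J - r(m(2) - x(2)) = 25 - (-4 + (0 - 1*(-3)))**2 = 25 - (-4 + (0 + 3))**2 = 25 - (-4 + 3)**2 = 25 - 1*(-1)**2 = 25 - 1*1 = 25 - 1 = 24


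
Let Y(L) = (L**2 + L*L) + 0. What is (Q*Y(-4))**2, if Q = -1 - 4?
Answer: 25600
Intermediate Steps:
Q = -5
Y(L) = 2*L**2 (Y(L) = (L**2 + L**2) + 0 = 2*L**2 + 0 = 2*L**2)
(Q*Y(-4))**2 = (-10*(-4)**2)**2 = (-10*16)**2 = (-5*32)**2 = (-160)**2 = 25600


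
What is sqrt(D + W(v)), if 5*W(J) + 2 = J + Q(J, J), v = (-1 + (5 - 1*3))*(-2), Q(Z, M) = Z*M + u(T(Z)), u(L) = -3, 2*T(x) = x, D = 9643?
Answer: 2*sqrt(60265)/5 ≈ 98.196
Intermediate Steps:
T(x) = x/2
Q(Z, M) = -3 + M*Z (Q(Z, M) = Z*M - 3 = M*Z - 3 = -3 + M*Z)
v = -2 (v = (-1 + (5 - 3))*(-2) = (-1 + 2)*(-2) = 1*(-2) = -2)
W(J) = -1 + J/5 + J**2/5 (W(J) = -2/5 + (J + (-3 + J*J))/5 = -2/5 + (J + (-3 + J**2))/5 = -2/5 + (-3 + J + J**2)/5 = -2/5 + (-3/5 + J/5 + J**2/5) = -1 + J/5 + J**2/5)
sqrt(D + W(v)) = sqrt(9643 + (-1 + (1/5)*(-2) + (1/5)*(-2)**2)) = sqrt(9643 + (-1 - 2/5 + (1/5)*4)) = sqrt(9643 + (-1 - 2/5 + 4/5)) = sqrt(9643 - 3/5) = sqrt(48212/5) = 2*sqrt(60265)/5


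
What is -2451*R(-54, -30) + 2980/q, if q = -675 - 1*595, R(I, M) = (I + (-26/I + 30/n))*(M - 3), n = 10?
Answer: -1556800930/381 ≈ -4.0861e+6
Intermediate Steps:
R(I, M) = (-3 + M)*(3 + I - 26/I) (R(I, M) = (I + (-26/I + 30/10))*(M - 3) = (I + (-26/I + 30*(⅒)))*(-3 + M) = (I + (-26/I + 3))*(-3 + M) = (I + (3 - 26/I))*(-3 + M) = (3 + I - 26/I)*(-3 + M) = (-3 + M)*(3 + I - 26/I))
q = -1270 (q = -675 - 595 = -1270)
-2451*R(-54, -30) + 2980/q = -2451*(78 - 26*(-30) - 54*(-9 - 3*(-54) + 3*(-30) - 54*(-30)))/(-54) + 2980/(-1270) = -2451*(-(78 + 780 - 54*(-9 + 162 - 90 + 1620))/54) + 2980*(-1/1270) = -2451*(-(78 + 780 - 54*1683)/54) - 298/127 = -2451*(-(78 + 780 - 90882)/54) - 298/127 = -2451*(-1/54*(-90024)) - 298/127 = -2451/(1/(15004/9)) - 298/127 = -2451/9/15004 - 298/127 = -2451*15004/9 - 298/127 = -12258268/3 - 298/127 = -1556800930/381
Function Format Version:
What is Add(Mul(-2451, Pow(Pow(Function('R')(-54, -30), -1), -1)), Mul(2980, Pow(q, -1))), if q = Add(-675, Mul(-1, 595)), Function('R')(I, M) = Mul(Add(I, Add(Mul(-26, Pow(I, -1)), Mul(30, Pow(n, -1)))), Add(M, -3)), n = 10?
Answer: Rational(-1556800930, 381) ≈ -4.0861e+6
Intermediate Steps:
Function('R')(I, M) = Mul(Add(-3, M), Add(3, I, Mul(-26, Pow(I, -1)))) (Function('R')(I, M) = Mul(Add(I, Add(Mul(-26, Pow(I, -1)), Mul(30, Pow(10, -1)))), Add(M, -3)) = Mul(Add(I, Add(Mul(-26, Pow(I, -1)), Mul(30, Rational(1, 10)))), Add(-3, M)) = Mul(Add(I, Add(Mul(-26, Pow(I, -1)), 3)), Add(-3, M)) = Mul(Add(I, Add(3, Mul(-26, Pow(I, -1)))), Add(-3, M)) = Mul(Add(3, I, Mul(-26, Pow(I, -1))), Add(-3, M)) = Mul(Add(-3, M), Add(3, I, Mul(-26, Pow(I, -1)))))
q = -1270 (q = Add(-675, -595) = -1270)
Add(Mul(-2451, Pow(Pow(Function('R')(-54, -30), -1), -1)), Mul(2980, Pow(q, -1))) = Add(Mul(-2451, Pow(Pow(Mul(Pow(-54, -1), Add(78, Mul(-26, -30), Mul(-54, Add(-9, Mul(-3, -54), Mul(3, -30), Mul(-54, -30))))), -1), -1)), Mul(2980, Pow(-1270, -1))) = Add(Mul(-2451, Pow(Pow(Mul(Rational(-1, 54), Add(78, 780, Mul(-54, Add(-9, 162, -90, 1620)))), -1), -1)), Mul(2980, Rational(-1, 1270))) = Add(Mul(-2451, Pow(Pow(Mul(Rational(-1, 54), Add(78, 780, Mul(-54, 1683))), -1), -1)), Rational(-298, 127)) = Add(Mul(-2451, Pow(Pow(Mul(Rational(-1, 54), Add(78, 780, -90882)), -1), -1)), Rational(-298, 127)) = Add(Mul(-2451, Pow(Pow(Mul(Rational(-1, 54), -90024), -1), -1)), Rational(-298, 127)) = Add(Mul(-2451, Pow(Pow(Rational(15004, 9), -1), -1)), Rational(-298, 127)) = Add(Mul(-2451, Pow(Rational(9, 15004), -1)), Rational(-298, 127)) = Add(Mul(-2451, Rational(15004, 9)), Rational(-298, 127)) = Add(Rational(-12258268, 3), Rational(-298, 127)) = Rational(-1556800930, 381)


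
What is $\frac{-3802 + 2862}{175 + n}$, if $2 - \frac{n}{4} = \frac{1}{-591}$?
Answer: $- \frac{555540}{108157} \approx -5.1364$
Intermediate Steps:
$n = \frac{4732}{591}$ ($n = 8 - \frac{4}{-591} = 8 - - \frac{4}{591} = 8 + \frac{4}{591} = \frac{4732}{591} \approx 8.0068$)
$\frac{-3802 + 2862}{175 + n} = \frac{-3802 + 2862}{175 + \frac{4732}{591}} = - \frac{940}{\frac{108157}{591}} = \left(-940\right) \frac{591}{108157} = - \frac{555540}{108157}$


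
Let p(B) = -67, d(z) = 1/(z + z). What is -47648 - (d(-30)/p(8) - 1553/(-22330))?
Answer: -427720522219/8976660 ≈ -47648.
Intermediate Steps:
d(z) = 1/(2*z)
-47648 - (d(-30)/p(8) - 1553/(-22330)) = -47648 - (((½)/(-30))/(-67) - 1553/(-22330)) = -47648 - (((½)*(-1/30))*(-1/67) - 1553*(-1/22330)) = -47648 - (-1/60*(-1/67) + 1553/22330) = -47648 - (1/4020 + 1553/22330) = -47648 - 1*626539/8976660 = -47648 - 626539/8976660 = -427720522219/8976660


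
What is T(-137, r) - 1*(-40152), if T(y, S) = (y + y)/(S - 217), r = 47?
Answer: 3413057/85 ≈ 40154.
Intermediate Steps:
T(y, S) = 2*y/(-217 + S) (T(y, S) = (2*y)/(-217 + S) = 2*y/(-217 + S))
T(-137, r) - 1*(-40152) = 2*(-137)/(-217 + 47) - 1*(-40152) = 2*(-137)/(-170) + 40152 = 2*(-137)*(-1/170) + 40152 = 137/85 + 40152 = 3413057/85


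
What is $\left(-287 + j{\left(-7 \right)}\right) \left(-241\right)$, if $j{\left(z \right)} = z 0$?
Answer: $69167$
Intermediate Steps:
$j{\left(z \right)} = 0$
$\left(-287 + j{\left(-7 \right)}\right) \left(-241\right) = \left(-287 + 0\right) \left(-241\right) = \left(-287\right) \left(-241\right) = 69167$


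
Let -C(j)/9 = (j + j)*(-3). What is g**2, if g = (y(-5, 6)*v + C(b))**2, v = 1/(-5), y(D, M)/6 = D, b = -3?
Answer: 592240896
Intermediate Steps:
y(D, M) = 6*D
v = -1/5 (v = 1*(-1/5) = -1/5 ≈ -0.20000)
C(j) = 54*j (C(j) = -9*(j + j)*(-3) = -9*2*j*(-3) = -(-54)*j = 54*j)
g = 24336 (g = ((6*(-5))*(-1/5) + 54*(-3))**2 = (-30*(-1/5) - 162)**2 = (6 - 162)**2 = (-156)**2 = 24336)
g**2 = 24336**2 = 592240896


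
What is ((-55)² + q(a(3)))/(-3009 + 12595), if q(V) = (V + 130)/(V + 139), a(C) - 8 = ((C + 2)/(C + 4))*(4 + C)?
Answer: 459943/1457072 ≈ 0.31566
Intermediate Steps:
a(C) = 10 + C (a(C) = 8 + ((C + 2)/(C + 4))*(4 + C) = 8 + ((2 + C)/(4 + C))*(4 + C) = 8 + (2 + C) = 10 + C)
q(V) = (130 + V)/(139 + V)
((-55)² + q(a(3)))/(-3009 + 12595) = ((-55)² + (130 + (10 + 3))/(139 + (10 + 3)))/(-3009 + 12595) = (3025 + (130 + 13)/(139 + 13))/9586 = (3025 + 143/152)*(1/9586) = (459943/152)*(1/9586) = 459943/1457072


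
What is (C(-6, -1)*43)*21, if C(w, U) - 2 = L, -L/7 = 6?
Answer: -36120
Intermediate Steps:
L = -42 (L = -7*6 = -42)
C(w, U) = -40 (C(w, U) = 2 - 42 = -40)
(C(-6, -1)*43)*21 = -40*43*21 = -1720*21 = -36120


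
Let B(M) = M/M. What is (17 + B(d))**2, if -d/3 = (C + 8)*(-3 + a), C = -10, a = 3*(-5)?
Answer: 324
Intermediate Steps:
a = -15
d = -108 (d = -3*(-10 + 8)*(-3 - 15) = -(-6)*(-18) = -3*36 = -108)
B(M) = 1
(17 + B(d))**2 = (17 + 1)**2 = 18**2 = 324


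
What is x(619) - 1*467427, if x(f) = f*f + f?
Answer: -83647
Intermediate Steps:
x(f) = f + f² (x(f) = f² + f = f + f²)
x(619) - 1*467427 = 619*(1 + 619) - 1*467427 = 619*620 - 467427 = 383780 - 467427 = -83647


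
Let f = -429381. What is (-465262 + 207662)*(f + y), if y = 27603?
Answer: 103498012800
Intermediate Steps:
(-465262 + 207662)*(f + y) = (-465262 + 207662)*(-429381 + 27603) = -257600*(-401778) = 103498012800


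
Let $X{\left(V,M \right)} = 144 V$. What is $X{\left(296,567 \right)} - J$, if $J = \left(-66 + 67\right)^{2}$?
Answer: $42623$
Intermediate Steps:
$J = 1$ ($J = 1^{2} = 1$)
$X{\left(296,567 \right)} - J = 144 \cdot 296 - 1 = 42624 - 1 = 42623$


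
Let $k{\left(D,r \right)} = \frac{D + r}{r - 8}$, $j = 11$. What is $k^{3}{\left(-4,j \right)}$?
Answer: $\frac{343}{27} \approx 12.704$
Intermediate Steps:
$k{\left(D,r \right)} = \frac{D + r}{-8 + r}$
$k^{3}{\left(-4,j \right)} = \left(\frac{-4 + 11}{-8 + 11}\right)^{3} = \left(\frac{1}{3} \cdot 7\right)^{3} = \left(\frac{7}{3}\right)^{3} = \frac{343}{27}$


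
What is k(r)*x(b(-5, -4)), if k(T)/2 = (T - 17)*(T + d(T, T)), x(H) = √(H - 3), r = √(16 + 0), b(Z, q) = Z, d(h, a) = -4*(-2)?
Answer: -624*I*√2 ≈ -882.47*I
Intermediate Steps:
d(h, a) = 8
r = 4 (r = √16 = 4)
x(H) = √(-3 + H)
k(T) = 2*(-17 + T)*(8 + T) (k(T) = 2*((T - 17)*(T + 8)) = 2*((-17 + T)*(8 + T)) = 2*(-17 + T)*(8 + T))
k(r)*x(b(-5, -4)) = (-272 - 18*4 + 2*4²)*√(-3 - 5) = (-272 - 72 + 2*16)*√(-8) = (-272 - 72 + 32)*(2*I*√2) = -624*I*√2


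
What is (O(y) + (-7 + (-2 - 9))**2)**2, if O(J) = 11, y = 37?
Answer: 112225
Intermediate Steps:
(O(y) + (-7 + (-2 - 9))**2)**2 = (11 + (-7 + (-2 - 9))**2)**2 = (11 + (-7 - 11)**2)**2 = (11 + (-18)**2)**2 = (11 + 324)**2 = 335**2 = 112225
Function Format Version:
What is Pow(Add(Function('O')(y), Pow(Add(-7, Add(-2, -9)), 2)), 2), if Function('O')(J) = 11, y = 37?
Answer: 112225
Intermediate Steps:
Pow(Add(Function('O')(y), Pow(Add(-7, Add(-2, -9)), 2)), 2) = Pow(Add(11, Pow(Add(-7, Add(-2, -9)), 2)), 2) = Pow(Add(11, Pow(Add(-7, -11), 2)), 2) = Pow(Add(11, Pow(-18, 2)), 2) = Pow(Add(11, 324), 2) = Pow(335, 2) = 112225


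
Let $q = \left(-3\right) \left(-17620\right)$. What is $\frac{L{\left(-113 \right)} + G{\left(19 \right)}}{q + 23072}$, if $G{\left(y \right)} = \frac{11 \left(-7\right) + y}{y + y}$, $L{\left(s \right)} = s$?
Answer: $- \frac{544}{360677} \approx -0.0015083$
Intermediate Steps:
$q = 52860$
$G{\left(y \right)} = \frac{-77 + y}{2 y}$
$\frac{L{\left(-113 \right)} + G{\left(19 \right)}}{q + 23072} = \frac{-113 + \frac{-77 + 19}{2 \cdot 19}}{52860 + 23072} = \frac{-113 + \frac{1}{2} \cdot \frac{1}{19} \left(-58\right)}{75932} = \left(-113 - \frac{29}{19}\right) \frac{1}{75932} = \left(- \frac{2176}{19}\right) \frac{1}{75932} = - \frac{544}{360677}$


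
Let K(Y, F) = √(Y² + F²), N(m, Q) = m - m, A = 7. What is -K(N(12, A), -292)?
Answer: -292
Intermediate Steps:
N(m, Q) = 0
K(Y, F) = √(F² + Y²)
-K(N(12, A), -292) = -√((-292)² + 0²) = -√(85264 + 0) = -√85264 = -1*292 = -292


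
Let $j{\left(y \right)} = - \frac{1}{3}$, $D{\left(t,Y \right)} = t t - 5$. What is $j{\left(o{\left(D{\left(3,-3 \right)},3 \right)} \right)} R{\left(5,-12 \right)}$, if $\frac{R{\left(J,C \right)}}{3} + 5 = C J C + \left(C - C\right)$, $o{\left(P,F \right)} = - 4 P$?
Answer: $-715$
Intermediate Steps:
$D{\left(t,Y \right)} = -5 + t^{2}$ ($D{\left(t,Y \right)} = t^{2} - 5 = -5 + t^{2}$)
$j{\left(y \right)} = - \frac{1}{3}$ ($j{\left(y \right)} = \left(-1\right) \frac{1}{3} = - \frac{1}{3}$)
$R{\left(J,C \right)} = -15 + 3 J C^{2}$ ($R{\left(J,C \right)} = -15 + 3 \left(C J C + \left(C - C\right)\right) = -15 + 3 \left(J C^{2} + 0\right) = -15 + 3 J C^{2}$)
$j{\left(o{\left(D{\left(3,-3 \right)},3 \right)} \right)} R{\left(5,-12 \right)} = - \frac{-15 + 3 \cdot 5 \left(-12\right)^{2}}{3} = - \frac{-15 + 3 \cdot 5 \cdot 144}{3} = - \frac{-15 + 2160}{3} = \left(- \frac{1}{3}\right) 2145 = -715$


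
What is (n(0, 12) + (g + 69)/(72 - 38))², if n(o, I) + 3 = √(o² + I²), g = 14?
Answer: 151321/1156 ≈ 130.90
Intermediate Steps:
n(o, I) = -3 + √(I² + o²) (n(o, I) = -3 + √(o² + I²) = -3 + √(I² + o²))
(n(0, 12) + (g + 69)/(72 - 38))² = ((-3 + √(12² + 0²)) + (14 + 69)/(72 - 38))² = ((-3 + √(144 + 0)) + 83/34)² = ((-3 + √144) + 83*(1/34))² = ((-3 + 12) + 83/34)² = (9 + 83/34)² = (389/34)² = 151321/1156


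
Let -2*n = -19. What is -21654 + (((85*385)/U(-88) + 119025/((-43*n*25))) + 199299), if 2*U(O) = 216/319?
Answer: 24202543519/88236 ≈ 2.7429e+5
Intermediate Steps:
n = 19/2 (n = -1/2*(-19) = 19/2 ≈ 9.5000)
U(O) = 108/319 (U(O) = (216/319)/2 = (216*(1/319))/2 = (1/2)*(216/319) = 108/319)
-21654 + (((85*385)/U(-88) + 119025/((-43*n*25))) + 199299) = -21654 + (((85*385)/(108/319) + 119025/((-43*19/2*25))) + 199299) = -21654 + ((32725*(319/108) + 119025/((-817/2*25))) + 199299) = -21654 + ((10439275/108 + 119025/(-20425/2)) + 199299) = -21654 + ((10439275/108 + 119025*(-2/20425)) + 199299) = -21654 + ((10439275/108 - 9522/817) + 199299) = -21654 + (8527859299/88236 + 199299) = -21654 + 26113205863/88236 = 24202543519/88236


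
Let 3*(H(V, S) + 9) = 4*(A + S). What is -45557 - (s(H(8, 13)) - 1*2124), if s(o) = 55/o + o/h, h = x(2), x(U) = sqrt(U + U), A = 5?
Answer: -260665/6 ≈ -43444.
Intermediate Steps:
x(U) = sqrt(2)*sqrt(U) (x(U) = sqrt(2*U) = sqrt(2)*sqrt(U))
h = 2 (h = sqrt(2)*sqrt(2) = 2)
H(V, S) = -7/3 + 4*S/3 (H(V, S) = -9 + (4*(5 + S))/3 = -9 + (20 + 4*S)/3 = -9 + (20/3 + 4*S/3) = -7/3 + 4*S/3)
s(o) = o/2 + 55/o (s(o) = 55/o + o/2 = o/2 + 55/o)
-45557 - (s(H(8, 13)) - 1*2124) = -45557 - (((-7/3 + (4/3)*13)/2 + 55/(-7/3 + (4/3)*13)) - 1*2124) = -45557 - (((-7/3 + 52/3)/2 + 55/(-7/3 + 52/3)) - 2124) = -45557 - (((1/2)*15 + 55/15) - 2124) = -45557 - ((15/2 + 55*(1/15)) - 2124) = -45557 - ((15/2 + 11/3) - 2124) = -45557 - (67/6 - 2124) = -45557 - 1*(-12677/6) = -45557 + 12677/6 = -260665/6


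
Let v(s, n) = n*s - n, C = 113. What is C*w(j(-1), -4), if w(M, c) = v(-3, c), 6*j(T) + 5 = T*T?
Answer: 1808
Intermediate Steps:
j(T) = -⅚ + T²/6 (j(T) = -⅚ + (T*T)/6 = -⅚ + T²/6)
v(s, n) = -n + n*s
w(M, c) = -4*c (w(M, c) = c*(-1 - 3) = c*(-4) = -4*c)
C*w(j(-1), -4) = 113*(-4*(-4)) = 113*16 = 1808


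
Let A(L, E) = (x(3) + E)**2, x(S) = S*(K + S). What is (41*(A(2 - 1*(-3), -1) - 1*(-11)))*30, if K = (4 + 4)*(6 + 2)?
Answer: 49213530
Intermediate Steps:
K = 64 (K = 8*8 = 64)
x(S) = S*(64 + S)
A(L, E) = (201 + E)**2 (A(L, E) = (3*(64 + 3) + E)**2 = (3*67 + E)**2 = (201 + E)**2)
(41*(A(2 - 1*(-3), -1) - 1*(-11)))*30 = (41*((201 - 1)**2 - 1*(-11)))*30 = (41*(200**2 + 11))*30 = (41*(40000 + 11))*30 = (41*40011)*30 = 1640451*30 = 49213530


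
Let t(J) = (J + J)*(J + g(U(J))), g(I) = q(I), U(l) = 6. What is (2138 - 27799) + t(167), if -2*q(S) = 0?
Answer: 30117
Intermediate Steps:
q(S) = 0 (q(S) = -½*0 = 0)
g(I) = 0
t(J) = 2*J² (t(J) = (J + J)*(J + 0) = (2*J)*J = 2*J²)
(2138 - 27799) + t(167) = (2138 - 27799) + 2*167² = -25661 + 2*27889 = -25661 + 55778 = 30117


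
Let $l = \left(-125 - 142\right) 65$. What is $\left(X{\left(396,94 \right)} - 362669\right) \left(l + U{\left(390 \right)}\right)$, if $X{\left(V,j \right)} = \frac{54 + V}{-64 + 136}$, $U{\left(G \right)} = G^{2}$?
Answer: $- \frac{195467968995}{4} \approx -4.8867 \cdot 10^{10}$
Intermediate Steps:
$X{\left(V,j \right)} = \frac{3}{4} + \frac{V}{72}$ ($X{\left(V,j \right)} = \frac{54 + V}{72} = \left(54 + V\right) \frac{1}{72} = \frac{3}{4} + \frac{V}{72}$)
$l = -17355$ ($l = \left(-267\right) 65 = -17355$)
$\left(X{\left(396,94 \right)} - 362669\right) \left(l + U{\left(390 \right)}\right) = \left(\left(\frac{3}{4} + \frac{1}{72} \cdot 396\right) - 362669\right) \left(-17355 + 390^{2}\right) = \left(\left(\frac{3}{4} + \frac{11}{2}\right) - 362669\right) \left(-17355 + 152100\right) = \left(\frac{25}{4} - 362669\right) 134745 = \left(- \frac{1450651}{4}\right) 134745 = - \frac{195467968995}{4}$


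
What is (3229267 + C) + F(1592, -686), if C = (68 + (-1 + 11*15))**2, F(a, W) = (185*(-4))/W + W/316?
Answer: 177923774465/54194 ≈ 3.2831e+6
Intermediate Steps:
F(a, W) = -740/W + W/316 (F(a, W) = -740/W + W*(1/316) = -740/W + W/316)
C = 53824 (C = (68 + (-1 + 165))**2 = (68 + 164)**2 = 232**2 = 53824)
(3229267 + C) + F(1592, -686) = (3229267 + 53824) + (-740/(-686) + (1/316)*(-686)) = 3283091 + (-740*(-1/686) - 343/158) = 3283091 + (370/343 - 343/158) = 3283091 - 59189/54194 = 177923774465/54194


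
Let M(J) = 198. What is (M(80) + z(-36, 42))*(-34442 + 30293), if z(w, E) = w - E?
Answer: -497880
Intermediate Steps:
(M(80) + z(-36, 42))*(-34442 + 30293) = (198 + (-36 - 1*42))*(-34442 + 30293) = (198 + (-36 - 42))*(-4149) = (198 - 78)*(-4149) = 120*(-4149) = -497880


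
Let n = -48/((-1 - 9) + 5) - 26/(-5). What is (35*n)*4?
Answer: 2072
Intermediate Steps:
n = 74/5 (n = -48/(-10 + 5) - 26*(-⅕) = -48/(-5) + 26/5 = -48*(-⅕) + 26/5 = 48/5 + 26/5 = 74/5 ≈ 14.800)
(35*n)*4 = (35*(74/5))*4 = 518*4 = 2072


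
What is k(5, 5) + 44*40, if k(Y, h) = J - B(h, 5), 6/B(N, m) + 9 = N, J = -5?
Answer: 3513/2 ≈ 1756.5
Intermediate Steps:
B(N, m) = 6/(-9 + N)
k(Y, h) = -5 - 6/(-9 + h)
k(5, 5) + 44*40 = (39 - 5*5)/(-9 + 5) + 44*40 = (39 - 25)/(-4) + 1760 = -¼*14 + 1760 = -7/2 + 1760 = 3513/2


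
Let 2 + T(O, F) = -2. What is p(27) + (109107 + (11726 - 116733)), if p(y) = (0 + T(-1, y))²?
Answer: 4116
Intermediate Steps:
T(O, F) = -4 (T(O, F) = -2 - 2 = -4)
p(y) = 16 (p(y) = (0 - 4)² = (-4)² = 16)
p(27) + (109107 + (11726 - 116733)) = 16 + (109107 + (11726 - 116733)) = 16 + (109107 - 105007) = 16 + 4100 = 4116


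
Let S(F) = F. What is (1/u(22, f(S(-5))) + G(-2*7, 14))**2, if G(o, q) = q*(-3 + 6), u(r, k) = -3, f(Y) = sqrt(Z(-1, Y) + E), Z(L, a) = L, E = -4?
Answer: 15625/9 ≈ 1736.1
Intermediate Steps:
f(Y) = I*sqrt(5) (f(Y) = sqrt(-1 - 4) = sqrt(-5) = I*sqrt(5))
G(o, q) = 3*q (G(o, q) = q*3 = 3*q)
(1/u(22, f(S(-5))) + G(-2*7, 14))**2 = (1/(-3) + 3*14)**2 = (-1/3 + 42)**2 = (125/3)**2 = 15625/9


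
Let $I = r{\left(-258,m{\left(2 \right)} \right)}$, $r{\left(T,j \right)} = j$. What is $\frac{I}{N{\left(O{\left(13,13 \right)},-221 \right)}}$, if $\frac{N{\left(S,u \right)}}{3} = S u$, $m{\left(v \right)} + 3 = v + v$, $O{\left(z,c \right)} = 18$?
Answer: $- \frac{1}{11934} \approx -8.3794 \cdot 10^{-5}$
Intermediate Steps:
$m{\left(v \right)} = -3 + 2 v$ ($m{\left(v \right)} = -3 + \left(v + v\right) = -3 + 2 v$)
$I = 1$ ($I = -3 + 2 \cdot 2 = -3 + 4 = 1$)
$N{\left(S,u \right)} = 3 S u$
$\frac{I}{N{\left(O{\left(13,13 \right)},-221 \right)}} = 1 \frac{1}{3 \cdot 18 \left(-221\right)} = 1 \frac{1}{-11934} = 1 \left(- \frac{1}{11934}\right) = - \frac{1}{11934}$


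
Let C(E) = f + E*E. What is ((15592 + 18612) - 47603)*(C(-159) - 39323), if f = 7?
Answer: 188054965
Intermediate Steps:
C(E) = 7 + E**2 (C(E) = 7 + E*E = 7 + E**2)
((15592 + 18612) - 47603)*(C(-159) - 39323) = ((15592 + 18612) - 47603)*((7 + (-159)**2) - 39323) = (34204 - 47603)*((7 + 25281) - 39323) = -13399*(25288 - 39323) = -13399*(-14035) = 188054965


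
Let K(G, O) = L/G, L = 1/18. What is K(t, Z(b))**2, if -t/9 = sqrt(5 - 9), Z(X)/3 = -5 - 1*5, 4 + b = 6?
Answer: -1/104976 ≈ -9.5260e-6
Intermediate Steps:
L = 1/18 ≈ 0.055556
b = 2 (b = -4 + 6 = 2)
Z(X) = -30 (Z(X) = 3*(-5 - 1*5) = 3*(-5 - 5) = 3*(-10) = -30)
t = -18*I (t = -9*sqrt(5 - 9) = -18*I ≈ -18.0*I)
K(G, O) = 1/(18*G)
K(t, Z(b))**2 = (1/(18*((-18*I))))**2 = ((I/18)/18)**2 = (I/324)**2 = -1/104976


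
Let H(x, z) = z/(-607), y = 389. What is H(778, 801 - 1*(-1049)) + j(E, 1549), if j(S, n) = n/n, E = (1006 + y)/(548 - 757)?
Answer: -1243/607 ≈ -2.0478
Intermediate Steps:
H(x, z) = -z/607 (H(x, z) = z*(-1/607) = -z/607)
E = -1395/209 (E = (1006 + 389)/(548 - 757) = 1395/(-209) = 1395*(-1/209) = -1395/209 ≈ -6.6746)
j(S, n) = 1
H(778, 801 - 1*(-1049)) + j(E, 1549) = -(801 - 1*(-1049))/607 + 1 = -(801 + 1049)/607 + 1 = -1/607*1850 + 1 = -1850/607 + 1 = -1243/607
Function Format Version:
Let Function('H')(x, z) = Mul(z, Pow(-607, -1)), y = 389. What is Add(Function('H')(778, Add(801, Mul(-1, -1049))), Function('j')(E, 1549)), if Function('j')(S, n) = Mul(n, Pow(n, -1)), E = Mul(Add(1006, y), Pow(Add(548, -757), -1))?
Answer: Rational(-1243, 607) ≈ -2.0478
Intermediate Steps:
Function('H')(x, z) = Mul(Rational(-1, 607), z) (Function('H')(x, z) = Mul(z, Rational(-1, 607)) = Mul(Rational(-1, 607), z))
E = Rational(-1395, 209) (E = Mul(Add(1006, 389), Pow(Add(548, -757), -1)) = Mul(1395, Pow(-209, -1)) = Mul(1395, Rational(-1, 209)) = Rational(-1395, 209) ≈ -6.6746)
Function('j')(S, n) = 1
Add(Function('H')(778, Add(801, Mul(-1, -1049))), Function('j')(E, 1549)) = Add(Mul(Rational(-1, 607), Add(801, Mul(-1, -1049))), 1) = Add(Mul(Rational(-1, 607), Add(801, 1049)), 1) = Add(Mul(Rational(-1, 607), 1850), 1) = Add(Rational(-1850, 607), 1) = Rational(-1243, 607)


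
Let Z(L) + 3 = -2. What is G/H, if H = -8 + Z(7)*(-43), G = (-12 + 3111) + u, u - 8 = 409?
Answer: 1172/69 ≈ 16.986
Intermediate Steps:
u = 417 (u = 8 + 409 = 417)
Z(L) = -5 (Z(L) = -3 - 2 = -5)
G = 3516 (G = (-12 + 3111) + 417 = 3099 + 417 = 3516)
H = 207 (H = -8 - 5*(-43) = -8 + 215 = 207)
G/H = 3516/207 = 3516*(1/207) = 1172/69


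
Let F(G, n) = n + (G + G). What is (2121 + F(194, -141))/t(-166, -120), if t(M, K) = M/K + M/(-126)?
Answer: 2983680/3403 ≈ 876.78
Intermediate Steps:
F(G, n) = n + 2*G
t(M, K) = -M/126 + M/K (t(M, K) = M/K + M*(-1/126) = M/K - M/126 = -M/126 + M/K)
(2121 + F(194, -141))/t(-166, -120) = (2121 + (-141 + 2*194))/(-1/126*(-166) - 166/(-120)) = (2121 + (-141 + 388))/(83/63 - 166*(-1/120)) = (2121 + 247)/(83/63 + 83/60) = 2368/(3403/1260) = 2368*(1260/3403) = 2983680/3403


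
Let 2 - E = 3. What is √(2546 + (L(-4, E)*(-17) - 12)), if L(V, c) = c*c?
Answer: √2517 ≈ 50.170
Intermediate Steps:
E = -1 (E = 2 - 1*3 = 2 - 3 = -1)
L(V, c) = c²
√(2546 + (L(-4, E)*(-17) - 12)) = √(2546 + ((-1)²*(-17) - 12)) = √(2546 + (1*(-17) - 12)) = √(2546 + (-17 - 12)) = √(2546 - 29) = √2517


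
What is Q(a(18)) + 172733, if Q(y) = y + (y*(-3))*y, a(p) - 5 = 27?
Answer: 169693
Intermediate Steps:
a(p) = 32 (a(p) = 5 + 27 = 32)
Q(y) = y - 3*y² (Q(y) = y + (-3*y)*y = y - 3*y²)
Q(a(18)) + 172733 = 32*(1 - 3*32) + 172733 = 32*(1 - 96) + 172733 = 32*(-95) + 172733 = -3040 + 172733 = 169693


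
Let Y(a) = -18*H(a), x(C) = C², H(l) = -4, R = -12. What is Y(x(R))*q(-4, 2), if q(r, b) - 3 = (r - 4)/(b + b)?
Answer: 72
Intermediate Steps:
Y(a) = 72 (Y(a) = -18*(-4) = 72)
q(r, b) = 3 + (-4 + r)/(2*b) (q(r, b) = 3 + (r - 4)/(b + b) = 3 + (-4 + r)/((2*b)) = 3 + (-4 + r)*(1/(2*b)) = 3 + (-4 + r)/(2*b))
Y(x(R))*q(-4, 2) = 72*((½)*(-4 - 4 + 6*2)/2) = 72*((½)*(½)*(-4 - 4 + 12)) = 72*((½)*(½)*4) = 72*1 = 72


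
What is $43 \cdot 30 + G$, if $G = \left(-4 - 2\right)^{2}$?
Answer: $1326$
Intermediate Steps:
$G = 36$ ($G = \left(-6\right)^{2} = 36$)
$43 \cdot 30 + G = 43 \cdot 30 + 36 = 1290 + 36 = 1326$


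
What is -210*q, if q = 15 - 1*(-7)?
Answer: -4620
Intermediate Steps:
q = 22 (q = 15 + 7 = 22)
-210*q = -210*22 = -4620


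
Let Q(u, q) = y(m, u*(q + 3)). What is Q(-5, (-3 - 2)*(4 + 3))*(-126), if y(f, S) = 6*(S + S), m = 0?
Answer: -241920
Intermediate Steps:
y(f, S) = 12*S (y(f, S) = 6*(2*S) = 12*S)
Q(u, q) = 12*u*(3 + q) (Q(u, q) = 12*(u*(q + 3)) = 12*(u*(3 + q)) = 12*u*(3 + q))
Q(-5, (-3 - 2)*(4 + 3))*(-126) = (12*(-5)*(3 + (-3 - 2)*(4 + 3)))*(-126) = (12*(-5)*(3 - 5*7))*(-126) = (12*(-5)*(3 - 35))*(-126) = (12*(-5)*(-32))*(-126) = 1920*(-126) = -241920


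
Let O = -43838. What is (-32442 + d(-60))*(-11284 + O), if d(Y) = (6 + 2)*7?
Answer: 1785181092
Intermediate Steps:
d(Y) = 56 (d(Y) = 8*7 = 56)
(-32442 + d(-60))*(-11284 + O) = (-32442 + 56)*(-11284 - 43838) = -32386*(-55122) = 1785181092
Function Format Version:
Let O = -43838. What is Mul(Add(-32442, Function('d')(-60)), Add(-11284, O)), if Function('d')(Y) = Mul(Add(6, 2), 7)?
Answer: 1785181092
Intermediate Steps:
Function('d')(Y) = 56 (Function('d')(Y) = Mul(8, 7) = 56)
Mul(Add(-32442, Function('d')(-60)), Add(-11284, O)) = Mul(Add(-32442, 56), Add(-11284, -43838)) = Mul(-32386, -55122) = 1785181092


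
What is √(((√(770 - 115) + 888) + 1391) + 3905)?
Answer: √(6184 + √655) ≈ 78.801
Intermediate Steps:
√(((√(770 - 115) + 888) + 1391) + 3905) = √(((√655 + 888) + 1391) + 3905) = √(((888 + √655) + 1391) + 3905) = √((2279 + √655) + 3905) = √(6184 + √655)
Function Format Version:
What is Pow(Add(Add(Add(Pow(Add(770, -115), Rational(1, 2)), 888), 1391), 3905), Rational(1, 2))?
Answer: Pow(Add(6184, Pow(655, Rational(1, 2))), Rational(1, 2)) ≈ 78.801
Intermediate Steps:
Pow(Add(Add(Add(Pow(Add(770, -115), Rational(1, 2)), 888), 1391), 3905), Rational(1, 2)) = Pow(Add(Add(Add(Pow(655, Rational(1, 2)), 888), 1391), 3905), Rational(1, 2)) = Pow(Add(Add(Add(888, Pow(655, Rational(1, 2))), 1391), 3905), Rational(1, 2)) = Pow(Add(Add(2279, Pow(655, Rational(1, 2))), 3905), Rational(1, 2)) = Pow(Add(6184, Pow(655, Rational(1, 2))), Rational(1, 2))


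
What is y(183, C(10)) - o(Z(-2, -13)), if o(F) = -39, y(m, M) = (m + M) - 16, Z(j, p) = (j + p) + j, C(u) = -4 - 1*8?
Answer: 194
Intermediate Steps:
C(u) = -12 (C(u) = -4 - 8 = -12)
Z(j, p) = p + 2*j
y(m, M) = -16 + M + m (y(m, M) = (M + m) - 16 = -16 + M + m)
y(183, C(10)) - o(Z(-2, -13)) = (-16 - 12 + 183) - 1*(-39) = 155 + 39 = 194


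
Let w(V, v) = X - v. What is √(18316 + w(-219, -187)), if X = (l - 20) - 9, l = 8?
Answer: √18482 ≈ 135.95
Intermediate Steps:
X = -21 (X = (8 - 20) - 9 = -12 - 9 = -21)
w(V, v) = -21 - v
√(18316 + w(-219, -187)) = √(18316 + (-21 - 1*(-187))) = √(18316 + (-21 + 187)) = √(18316 + 166) = √18482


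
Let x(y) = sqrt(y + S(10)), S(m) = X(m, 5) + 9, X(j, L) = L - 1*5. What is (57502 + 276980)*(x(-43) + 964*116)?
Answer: 37403115168 + 334482*I*sqrt(34) ≈ 3.7403e+10 + 1.9503e+6*I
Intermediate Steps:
X(j, L) = -5 + L (X(j, L) = L - 5 = -5 + L)
S(m) = 9 (S(m) = (-5 + 5) + 9 = 0 + 9 = 9)
x(y) = sqrt(9 + y) (x(y) = sqrt(y + 9) = sqrt(9 + y))
(57502 + 276980)*(x(-43) + 964*116) = (57502 + 276980)*(sqrt(9 - 43) + 964*116) = 334482*(sqrt(-34) + 111824) = 334482*(I*sqrt(34) + 111824) = 334482*(111824 + I*sqrt(34)) = 37403115168 + 334482*I*sqrt(34)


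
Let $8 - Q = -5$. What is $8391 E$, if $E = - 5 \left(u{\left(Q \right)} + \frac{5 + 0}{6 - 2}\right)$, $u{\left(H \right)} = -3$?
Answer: $\frac{293685}{4} \approx 73421.0$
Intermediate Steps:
$Q = 13$ ($Q = 8 - -5 = 8 + 5 = 13$)
$E = \frac{35}{4}$ ($E = - 5 \left(-3 + \frac{5 + 0}{6 - 2}\right) = - 5 \left(-3 + \frac{5}{4}\right) = \left(-5\right) \left(- \frac{7}{4}\right) = \frac{35}{4} \approx 8.75$)
$8391 E = 8391 \cdot \frac{35}{4} = \frac{293685}{4}$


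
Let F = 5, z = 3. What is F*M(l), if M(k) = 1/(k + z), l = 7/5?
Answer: 25/22 ≈ 1.1364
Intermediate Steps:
l = 7/5 (l = 7*(⅕) = 7/5 ≈ 1.4000)
M(k) = 1/(3 + k) (M(k) = 1/(k + 3) = 1/(3 + k))
F*M(l) = 5/(3 + 7/5) = 5/(22/5) = 5*(5/22) = 25/22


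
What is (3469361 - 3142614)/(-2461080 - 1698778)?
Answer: -326747/4159858 ≈ -0.078548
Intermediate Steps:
(3469361 - 3142614)/(-2461080 - 1698778) = 326747/(-4159858) = 326747*(-1/4159858) = -326747/4159858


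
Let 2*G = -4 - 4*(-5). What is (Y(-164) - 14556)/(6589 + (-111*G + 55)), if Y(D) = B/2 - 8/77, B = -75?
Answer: -2247415/886424 ≈ -2.5354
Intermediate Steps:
Y(D) = -5791/154 (Y(D) = -75/2 - 8/77 = -5791/154)
G = 8 (G = (-4 - 4*(-5))/2 = (-4 + 20)/2 = (½)*16 = 8)
(Y(-164) - 14556)/(6589 + (-111*G + 55)) = (-5791/154 - 14556)/(6589 + (-111*8 + 55)) = -2247415/(154*(6589 + (-888 + 55))) = -2247415/(154*(6589 - 833)) = -2247415/154/5756 = -2247415/154*1/5756 = -2247415/886424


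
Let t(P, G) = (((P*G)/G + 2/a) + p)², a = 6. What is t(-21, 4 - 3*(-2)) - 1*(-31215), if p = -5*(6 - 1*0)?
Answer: 304039/9 ≈ 33782.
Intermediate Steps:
p = -30 (p = -5*(6 + 0) = -5*6 = -30)
t(P, G) = (-89/3 + P)² (t(P, G) = (((P*G)/G + 2/6) - 30)² = (((G*P)/G + 2*(⅙)) - 30)² = ((P + ⅓) - 30)² = ((⅓ + P) - 30)² = (-89/3 + P)²)
t(-21, 4 - 3*(-2)) - 1*(-31215) = (-89 + 3*(-21))²/9 - 1*(-31215) = (-89 - 63)²/9 + 31215 = (⅑)*(-152)² + 31215 = (⅑)*23104 + 31215 = 23104/9 + 31215 = 304039/9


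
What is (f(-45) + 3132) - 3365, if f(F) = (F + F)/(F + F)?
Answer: -232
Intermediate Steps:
f(F) = 1 (f(F) = (2*F)/((2*F)) = (2*F)*(1/(2*F)) = 1)
(f(-45) + 3132) - 3365 = (1 + 3132) - 3365 = 3133 - 3365 = -232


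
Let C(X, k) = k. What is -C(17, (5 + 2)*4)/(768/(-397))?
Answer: 2779/192 ≈ 14.474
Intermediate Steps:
-C(17, (5 + 2)*4)/(768/(-397)) = -(5 + 2)*4/(768/(-397)) = -7*4/(768*(-1/397)) = -28/(-768/397) = -28*(-397)/768 = -1*(-2779/192) = 2779/192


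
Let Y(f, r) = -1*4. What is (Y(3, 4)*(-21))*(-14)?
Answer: -1176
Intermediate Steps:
Y(f, r) = -4
(Y(3, 4)*(-21))*(-14) = -4*(-21)*(-14) = 84*(-14) = -1176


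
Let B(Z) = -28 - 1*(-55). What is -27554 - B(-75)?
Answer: -27581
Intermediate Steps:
B(Z) = 27 (B(Z) = -28 + 55 = 27)
-27554 - B(-75) = -27554 - 1*27 = -27554 - 27 = -27581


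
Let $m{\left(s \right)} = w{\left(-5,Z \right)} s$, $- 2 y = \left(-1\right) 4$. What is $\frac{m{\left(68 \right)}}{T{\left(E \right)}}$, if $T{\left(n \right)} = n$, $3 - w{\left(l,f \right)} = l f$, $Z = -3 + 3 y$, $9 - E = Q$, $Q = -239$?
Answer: $\frac{153}{31} \approx 4.9355$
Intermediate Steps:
$E = 248$ ($E = 9 - -239 = 9 + 239 = 248$)
$y = 2$ ($y = - \frac{\left(-1\right) 4}{2} = \left(- \frac{1}{2}\right) \left(-4\right) = 2$)
$Z = 3$ ($Z = -3 + 3 \cdot 2 = -3 + 6 = 3$)
$w{\left(l,f \right)} = 3 - f l$ ($w{\left(l,f \right)} = 3 - l f = 3 - f l$)
$m{\left(s \right)} = 18 s$ ($m{\left(s \right)} = \left(3 - 3 \left(-5\right)\right) s = \left(3 + 15\right) s = 18 s$)
$\frac{m{\left(68 \right)}}{T{\left(E \right)}} = \frac{18 \cdot 68}{248} = 1224 \cdot \frac{1}{248} = \frac{153}{31}$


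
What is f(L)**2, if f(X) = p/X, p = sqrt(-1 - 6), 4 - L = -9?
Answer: -7/169 ≈ -0.041420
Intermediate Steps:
L = 13 (L = 4 - 1*(-9) = 4 + 9 = 13)
p = I*sqrt(7) (p = sqrt(-7) = I*sqrt(7) ≈ 2.6458*I)
f(X) = I*sqrt(7)/X (f(X) = (I*sqrt(7))/X = I*sqrt(7)/X)
f(L)**2 = (I*sqrt(7)/13)**2 = -7/169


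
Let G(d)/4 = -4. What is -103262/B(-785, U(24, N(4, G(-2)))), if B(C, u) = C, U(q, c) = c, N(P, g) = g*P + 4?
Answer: 103262/785 ≈ 131.54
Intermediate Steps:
G(d) = -16 (G(d) = 4*(-4) = -16)
N(P, g) = 4 + P*g (N(P, g) = P*g + 4 = 4 + P*g)
-103262/B(-785, U(24, N(4, G(-2)))) = -103262/(-785) = -103262*(-1/785) = 103262/785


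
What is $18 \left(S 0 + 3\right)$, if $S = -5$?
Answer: $54$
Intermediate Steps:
$18 \left(S 0 + 3\right) = 18 \left(\left(-5\right) 0 + 3\right) = 18 \left(0 + 3\right) = 18 \cdot 3 = 54$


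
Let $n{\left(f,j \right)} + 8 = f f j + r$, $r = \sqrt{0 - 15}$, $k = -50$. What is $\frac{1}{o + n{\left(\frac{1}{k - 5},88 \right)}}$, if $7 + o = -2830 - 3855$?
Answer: $- \frac{168895100}{1131592634813} - \frac{75625 i \sqrt{15}}{3394777904439} \approx -0.00014925 - 8.6278 \cdot 10^{-8} i$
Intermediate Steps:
$r = i \sqrt{15}$ ($r = \sqrt{-15} = i \sqrt{15} \approx 3.873 i$)
$n{\left(f,j \right)} = -8 + i \sqrt{15} + j f^{2}$ ($n{\left(f,j \right)} = -8 + \left(f f j + i \sqrt{15}\right) = -8 + \left(f^{2} j + i \sqrt{15}\right) = -8 + \left(j f^{2} + i \sqrt{15}\right) = -8 + \left(i \sqrt{15} + j f^{2}\right) = -8 + i \sqrt{15} + j f^{2}$)
$o = -6692$ ($o = -7 - 6685 = -6692$)
$\frac{1}{o + n{\left(\frac{1}{k - 5},88 \right)}} = \frac{1}{-6692 + \left(-8 + i \sqrt{15} + 88 \left(\frac{1}{-50 - 5}\right)^{2}\right)} = \frac{1}{-6692 + \left(-8 + i \sqrt{15} + 88 \left(\frac{1}{-55}\right)^{2}\right)} = \frac{1}{-6692 + \left(-8 + i \sqrt{15} + 88 \left(- \frac{1}{55}\right)^{2}\right)} = \frac{1}{-6692 + \left(-8 + i \sqrt{15} + 88 \cdot \frac{1}{3025}\right)} = \frac{1}{-6692 + \left(-8 + i \sqrt{15} + \frac{8}{275}\right)} = \frac{1}{-6692 - \left(\frac{2192}{275} - i \sqrt{15}\right)} = \frac{1}{- \frac{1842492}{275} + i \sqrt{15}}$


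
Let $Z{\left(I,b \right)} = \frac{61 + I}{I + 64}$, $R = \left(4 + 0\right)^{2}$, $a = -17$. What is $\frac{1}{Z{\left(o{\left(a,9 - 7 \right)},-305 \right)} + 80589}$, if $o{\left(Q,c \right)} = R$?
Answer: $\frac{80}{6447197} \approx 1.2408 \cdot 10^{-5}$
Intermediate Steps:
$R = 16$ ($R = 4^{2} = 16$)
$o{\left(Q,c \right)} = 16$
$Z{\left(I,b \right)} = \frac{61 + I}{64 + I}$
$\frac{1}{Z{\left(o{\left(a,9 - 7 \right)},-305 \right)} + 80589} = \frac{1}{\frac{61 + 16}{64 + 16} + 80589} = \frac{1}{\frac{1}{80} \cdot 77 + 80589} = \frac{1}{\frac{77}{80} + 80589} = \frac{1}{\frac{6447197}{80}} = \frac{80}{6447197}$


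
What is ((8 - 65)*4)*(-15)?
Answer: 3420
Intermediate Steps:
((8 - 65)*4)*(-15) = -57*4*(-15) = -228*(-15) = 3420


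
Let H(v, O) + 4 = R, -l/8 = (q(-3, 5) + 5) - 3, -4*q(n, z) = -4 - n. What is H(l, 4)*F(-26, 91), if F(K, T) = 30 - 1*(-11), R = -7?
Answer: -451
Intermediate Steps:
q(n, z) = 1 + n/4 (q(n, z) = -(-4 - n)/4 = 1 + n/4)
l = -18 (l = -8*(((1 + (¼)*(-3)) + 5) - 3) = -8*(((1 - ¾) + 5) - 3) = -8*((¼ + 5) - 3) = -8*(21/4 - 3) = -8*9/4 = -18)
H(v, O) = -11 (H(v, O) = -4 - 7 = -11)
F(K, T) = 41 (F(K, T) = 30 + 11 = 41)
H(l, 4)*F(-26, 91) = -11*41 = -451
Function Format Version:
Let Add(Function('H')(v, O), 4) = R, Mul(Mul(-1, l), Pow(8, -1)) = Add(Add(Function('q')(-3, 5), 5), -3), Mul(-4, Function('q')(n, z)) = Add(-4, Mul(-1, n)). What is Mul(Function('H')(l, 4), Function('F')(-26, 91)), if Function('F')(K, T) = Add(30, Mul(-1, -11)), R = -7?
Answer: -451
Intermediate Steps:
Function('q')(n, z) = Add(1, Mul(Rational(1, 4), n)) (Function('q')(n, z) = Mul(Rational(-1, 4), Add(-4, Mul(-1, n))) = Add(1, Mul(Rational(1, 4), n)))
l = -18 (l = Mul(-8, Add(Add(Add(1, Mul(Rational(1, 4), -3)), 5), -3)) = Mul(-8, Add(Add(Add(1, Rational(-3, 4)), 5), -3)) = Mul(-8, Add(Add(Rational(1, 4), 5), -3)) = Mul(-8, Add(Rational(21, 4), -3)) = Mul(-8, Rational(9, 4)) = -18)
Function('H')(v, O) = -11 (Function('H')(v, O) = Add(-4, -7) = -11)
Function('F')(K, T) = 41 (Function('F')(K, T) = Add(30, 11) = 41)
Mul(Function('H')(l, 4), Function('F')(-26, 91)) = Mul(-11, 41) = -451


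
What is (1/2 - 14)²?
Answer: 729/4 ≈ 182.25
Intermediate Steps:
(1/2 - 14)² = (½ - 14)² = (-27/2)² = 729/4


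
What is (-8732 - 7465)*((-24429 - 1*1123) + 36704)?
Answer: -180628944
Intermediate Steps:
(-8732 - 7465)*((-24429 - 1*1123) + 36704) = -16197*((-24429 - 1123) + 36704) = -16197*(-25552 + 36704) = -16197*11152 = -180628944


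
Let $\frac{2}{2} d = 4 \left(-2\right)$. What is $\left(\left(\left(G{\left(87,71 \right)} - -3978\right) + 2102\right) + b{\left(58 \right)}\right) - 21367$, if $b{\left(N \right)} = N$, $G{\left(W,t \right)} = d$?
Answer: $-15237$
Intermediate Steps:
$d = -8$ ($d = 4 \left(-2\right) = -8$)
$G{\left(W,t \right)} = -8$
$\left(\left(\left(G{\left(87,71 \right)} - -3978\right) + 2102\right) + b{\left(58 \right)}\right) - 21367 = \left(\left(\left(-8 - -3978\right) + 2102\right) + 58\right) - 21367 = \left(\left(\left(-8 + 3978\right) + 2102\right) + 58\right) - 21367 = \left(\left(3970 + 2102\right) + 58\right) - 21367 = \left(6072 + 58\right) - 21367 = 6130 - 21367 = -15237$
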